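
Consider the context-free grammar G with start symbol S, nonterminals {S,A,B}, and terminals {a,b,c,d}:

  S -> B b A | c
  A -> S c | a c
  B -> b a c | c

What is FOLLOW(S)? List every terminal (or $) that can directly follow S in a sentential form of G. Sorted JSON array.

FIRST sets, iterate to fixpoint:
pass 1:
  A via A→a c: +{a}
  B via B→b a c: +{b}
  B via B→c: +{c}
  S via S→B b A: +{b,c}
  FIRST[S]={b,c}  FIRST[A]={a}  FIRST[B]={b,c}
pass 2:
  A via A→S c: +{b,c}
  FIRST[S]={b,c}  FIRST[A]={a,b,c}  FIRST[B]={b,c}
pass 3: done
  FIRST[S]={b,c}  FIRST[A]={a,b,c}  FIRST[B]={b,c}

FOLLOW sets:
FOLLOW(S) := {$}
[1]
  A→S c: FOLLOW(S) ⊇ FIRST(c) = {c}; new: +{c}
  S→B b A: FOLLOW(B) ⊇ FIRST(b) = {b}; new: +{b}
  S→B b A: FOLLOW(A) ⊇ FOLLOW(S) ⊇ {$,c}; new: +{$,c}
  FOLLOW[S]={$,c}  FOLLOW[A]={$,c}  FOLLOW[B]={b}
[2] done
  FOLLOW[S]={$,c}  FOLLOW[A]={$,c}  FOLLOW[B]={b}

FOLLOW(S) = ["$", "c"]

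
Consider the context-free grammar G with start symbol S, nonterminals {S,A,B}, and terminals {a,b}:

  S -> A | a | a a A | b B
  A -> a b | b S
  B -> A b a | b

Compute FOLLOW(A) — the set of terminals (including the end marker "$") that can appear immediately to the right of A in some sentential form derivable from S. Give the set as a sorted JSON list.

FIRST sets, iterate to fixpoint:
round 1:
  A via A→a b: +{a}
  A via A→b S: +{b}
  B via B→A b a: +{a,b}
  S via S→A: +{a,b}
  S: {a,b}  A: {a,b}  B: {a,b}
round 2: — fixpoint
  S: {a,b}  A: {a,b}  B: {a,b}

FOLLOW sets:
FOLLOW(S) := {$}
pass 1:
  B→A b a: FOLLOW(A) ⊇ FIRST(b) = {b}; new: +{b}
  S→A: FOLLOW(A) ⊇ FOLLOW(S) ⊇ {$}; new: +{$}
  S→b B: FOLLOW(B) ⊇ FOLLOW(S) ⊇ {$}; new: +{$}
  FOLLOW[S]={$}  FOLLOW[A]={$,b}  FOLLOW[B]={$}
pass 2:
  A→b S: FOLLOW(S) ⊇ FOLLOW(A) ⊇ {$,b}; new: +{b}
  S→b B: FOLLOW(B) ⊇ FOLLOW(S) ⊇ {$,b}; new: +{b}
  FOLLOW[S]={$,b}  FOLLOW[A]={$,b}  FOLLOW[B]={$,b}
pass 3: (stable)
  FOLLOW[S]={$,b}  FOLLOW[A]={$,b}  FOLLOW[B]={$,b}

FOLLOW(A) = ["$", "b"]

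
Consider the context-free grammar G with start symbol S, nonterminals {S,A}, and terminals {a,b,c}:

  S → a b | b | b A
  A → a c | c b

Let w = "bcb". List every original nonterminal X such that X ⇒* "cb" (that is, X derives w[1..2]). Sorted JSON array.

CNF form of G:
  S -> T0 T2 | T2 A | b
  A -> T0 T1 | T1 T2
  T0 -> a
  T1 -> c
  T2 -> b

Fill CYK table bottom-up (cells [i..j] with 1 ≤ i ≤ j ≤ 2 only):
  T[1,1] 'c' = {T1}  orig:{}
  T[2,2] 'b' = {S,T2}  orig:{S}
  T[1,2] 'cb' = {A}

Original NTs in T[1,2] deriving "cb": ["A"]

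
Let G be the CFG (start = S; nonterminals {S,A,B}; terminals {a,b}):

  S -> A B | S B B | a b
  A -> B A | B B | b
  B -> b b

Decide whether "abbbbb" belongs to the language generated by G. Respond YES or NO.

Convert to CNF:
  S -> A B | S X2 | T1 T0
  A -> B A | B B | b
  B -> T0 T0
  T0 -> b
  T1 -> a
  X2 -> B B

CYK table (by increasing span):
  cell(0,0) a: {T1}  orig:{}
  cell(1,1) b: {A,T0}  orig:{A}
  cell(2,2) b: {A,T0}  orig:{A}
  cell(3,3) b: {A,T0}  orig:{A}
  cell(4,4) b: {A,T0}  orig:{A}
  cell(5,5) b: {A,T0}  orig:{A}
  cell(0,1) ab: {S}
  cell(1,2) bb: {B}
  cell(2,3) bb: {B}
  cell(3,4) bb: {B}
  cell(4,5) bb: {B}
  cell(0,2) abb: ∅
  cell(1,3) bbb: {A,S}
  cell(2,4) bbb: {A,S}
  cell(3,5) bbb: {A,S}
  cell(0,3) abbb: ∅
  cell(1,4) bbbb: {A,X2}  orig:{A}
  cell(2,5) bbbb: {A,X2}  orig:{A}
  cell(0,4) abbbb: ∅
  cell(1,5) bbbbb: {A,S}
  cell(0,5) abbbbb: {S}

S ∈ T[0,5] ⇒ YES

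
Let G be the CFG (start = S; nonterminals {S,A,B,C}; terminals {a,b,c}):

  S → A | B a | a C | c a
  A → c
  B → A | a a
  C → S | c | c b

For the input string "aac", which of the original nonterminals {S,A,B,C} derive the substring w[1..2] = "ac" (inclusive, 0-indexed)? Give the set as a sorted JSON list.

Convert to CNF:
  S -> B T0 | T0 C | T1 T0 | c
  A -> c
  B -> T0 T0 | c
  C -> B T0 | T0 C | T1 T0 | T1 T2 | c
  T0 -> a
  T1 -> c
  T2 -> b

CYK table (by increasing span) — only the sub-triangle for w[1..2]:
  T[1,1] 'a' = {T0}  orig:{}
  T[2,2] 'c' = {A,B,C,S,T1}  orig:{A,B,C,S}
  T[1,2] 'ac' = {C,S}

Original NTs in T[1,2] deriving "ac": ["C", "S"]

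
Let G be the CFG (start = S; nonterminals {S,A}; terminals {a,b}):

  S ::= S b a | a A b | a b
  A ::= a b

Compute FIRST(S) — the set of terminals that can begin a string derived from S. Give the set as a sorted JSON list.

FIRST iteration:
round 1:
  A via A→a b: +{a}
  S via S→a A b: +{a}
  FIRST(S)={a}  FIRST(A)={a}
round 2: done
  FIRST(S)={a}  FIRST(A)={a}

FIRST(S) = ["a"]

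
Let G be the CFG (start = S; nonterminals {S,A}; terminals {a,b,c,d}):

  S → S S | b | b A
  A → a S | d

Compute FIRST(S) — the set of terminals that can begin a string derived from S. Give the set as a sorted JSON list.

FIRST sets, iterate to fixpoint:
iter 1:
  A via A→a S: +{a}
  A via A→d: +{d}
  S via S→b: +{b}
  S: {b}  A: {a,d}
iter 2: — fixpoint
  S: {b}  A: {a,d}

FIRST(S) = ["b"]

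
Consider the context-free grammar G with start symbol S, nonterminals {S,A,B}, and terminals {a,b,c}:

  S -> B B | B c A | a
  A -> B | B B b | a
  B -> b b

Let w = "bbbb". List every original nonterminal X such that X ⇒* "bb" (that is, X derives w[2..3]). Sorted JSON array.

Convert to CNF:
  S -> B B | B X3 | a
  A -> B X2 | T0 T0 | a
  B -> T0 T0
  T0 -> b
  T1 -> c
  X2 -> B T0
  X3 -> T1 A

Fill CYK table bottom-up — only the sub-triangle for w[2..3]:
  [2..2]={T0}  "b"  orig:{}
  [3..3]={T0}  "b"  orig:{}
  [2..3]={A,B}  "bb"

Original NTs in T[2,3] deriving "bb": ["A", "B"]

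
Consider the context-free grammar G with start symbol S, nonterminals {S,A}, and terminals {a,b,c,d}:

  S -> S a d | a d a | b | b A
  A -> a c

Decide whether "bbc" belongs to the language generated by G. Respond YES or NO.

Convert to CNF:
  S -> S X4 | T0 X5 | T3 A | b
  A -> T0 T1
  T0 -> a
  T1 -> c
  T2 -> d
  T3 -> b
  X4 -> T0 T2
  X5 -> T2 T0

Fill CYK table bottom-up:
  cell(0,0) b: {S,T3}  orig:{S}
  cell(1,1) b: {S,T3}  orig:{S}
  cell(2,2) c: {T1}  orig:{}
  cell(0,1) bb: ∅
  cell(1,2) bc: ∅
  cell(0,2) bbc: ∅

S ∉ T[0,2] ⇒ NO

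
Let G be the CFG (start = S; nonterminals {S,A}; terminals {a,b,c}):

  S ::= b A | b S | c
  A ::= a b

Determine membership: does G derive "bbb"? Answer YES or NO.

Convert to CNF:
  S -> T1 A | T1 S | c
  A -> T0 T1
  T0 -> a
  T1 -> b

CYK table (by increasing span):
  [0..0]={T1}  "b"  orig:{}
  [1..1]={T1}  "b"  orig:{}
  [2..2]={T1}  "b"  orig:{}
  [0..1]=∅  "bb"
  [1..2]=∅  "bb"
  [0..2]=∅  "bbb"

S ∉ T[0,2] ⇒ NO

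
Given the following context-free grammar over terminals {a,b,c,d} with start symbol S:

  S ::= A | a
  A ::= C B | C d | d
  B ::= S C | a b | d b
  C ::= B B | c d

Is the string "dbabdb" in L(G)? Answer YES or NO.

CNF form of G:
  S -> C B | C T0 | a | d
  A -> C B | C T0 | d
  B -> S C | T0 T2 | T1 T2
  C -> B B | T3 T0
  T0 -> d
  T1 -> a
  T2 -> b
  T3 -> c

CYK fill:
  cell(0,0) d: {A,S,T0}  orig:{A,S}
  cell(1,1) b: {T2}  orig:{}
  cell(2,2) a: {S,T1}  orig:{S}
  cell(3,3) b: {T2}  orig:{}
  cell(4,4) d: {A,S,T0}  orig:{A,S}
  cell(5,5) b: {T2}  orig:{}
  cell(0,1) db: {B}
  cell(1,2) ba: ∅
  cell(2,3) ab: {B}
  cell(3,4) bd: ∅
  cell(4,5) db: {B}
  cell(0,2) dba: ∅
  cell(1,3) bab: ∅
  cell(2,4) abd: ∅
  cell(3,5) bdb: ∅
  cell(0,3) dbab: {C}
  cell(1,4) babd: ∅
  cell(2,5) abdb: {C}
  cell(0,4) dbabd: {A,S}
  cell(1,5) babdb: ∅
  cell(0,5) dbabdb: {A,S}

S ∈ T[0,5] ⇒ YES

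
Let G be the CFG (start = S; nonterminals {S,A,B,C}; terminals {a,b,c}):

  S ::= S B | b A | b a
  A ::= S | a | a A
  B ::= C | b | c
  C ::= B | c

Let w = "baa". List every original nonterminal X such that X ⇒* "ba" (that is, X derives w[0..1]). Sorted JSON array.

Convert to CNF:
  S -> S B | T1 A | T1 T0
  A -> S B | T0 A | T1 A | T1 T0 | a
  B -> b | c
  C -> b | c
  T0 -> a
  T1 -> b

Fill CYK table bottom-up, restricted to cells inside w[0..1]:
  [0..0]={B,C,T1}  "b"  orig:{B,C}
  [1..1]={A,T0}  "a"  orig:{A}
  [0..1]={A,S}  "ba"

Original NTs in T[0,1] deriving "ba": ["A", "S"]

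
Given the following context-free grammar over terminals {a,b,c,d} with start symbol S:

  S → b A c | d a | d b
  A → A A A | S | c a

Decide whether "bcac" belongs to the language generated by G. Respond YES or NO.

CNF form of G:
  S -> T0 X6 | T3 T0 | T3 T2
  A -> A X4 | T0 X5 | T1 T2 | T3 T0 | T3 T2
  T0 -> b
  T1 -> c
  T2 -> a
  T3 -> d
  X4 -> A A
  X5 -> A T1
  X6 -> A T1

Fill CYK table bottom-up:
  T[0,0] 'b' = {T0}  orig:{}
  T[1,1] 'c' = {T1}  orig:{}
  T[2,2] 'a' = {T2}  orig:{}
  T[3,3] 'c' = {T1}  orig:{}
  T[0,1] 'bc' = ∅
  T[1,2] 'ca' = {A}
  T[2,3] 'ac' = ∅
  T[0,2] 'bca' = ∅
  T[1,3] 'cac' = {X5,X6}  orig:{}
  T[0,3] 'bcac' = {A,S}

S ∈ T[0,3] ⇒ YES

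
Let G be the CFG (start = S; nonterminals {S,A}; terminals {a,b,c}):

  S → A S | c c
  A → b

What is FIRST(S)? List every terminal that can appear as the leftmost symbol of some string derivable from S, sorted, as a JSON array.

Compute FIRST by fixpoint:
pass 1:
  A via A→b: +{b}
  S via S→A S: +{b}
  S via S→c c: +{c}
  FIRST(S)={b,c}  FIRST(A)={b}
pass 2: done
  FIRST(S)={b,c}  FIRST(A)={b}

FIRST(S) = ["b", "c"]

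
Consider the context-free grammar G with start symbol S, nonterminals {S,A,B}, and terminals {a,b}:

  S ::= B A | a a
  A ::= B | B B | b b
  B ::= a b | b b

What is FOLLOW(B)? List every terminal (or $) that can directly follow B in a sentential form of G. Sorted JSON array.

FIRST iteration:
iter 1:
  A via A→b b: +{b}
  B via B→a b: +{a}
  B via B→b b: +{b}
  S via S→B A: +{a,b}
  FIRST(S)={a,b}  FIRST(A)={b}  FIRST(B)={a,b}
iter 2:
  A via A→B: +{a}
  FIRST(S)={a,b}  FIRST(A)={a,b}  FIRST(B)={a,b}
iter 3: (stable)
  FIRST(S)={a,b}  FIRST(A)={a,b}  FIRST(B)={a,b}

FOLLOW sets:
FOLLOW(S) := {$}
[1]
  A→B B: FOLLOW(B) ⊇ FIRST(B) = {a,b}; new: +{a,b}
  S→B A: FOLLOW(A) ⊇ FOLLOW(S) ⊇ {$}; new: +{$}
  S: {$}  A: {$}  B: {a,b}
[2]
  A→B: FOLLOW(B) ⊇ FOLLOW(A) ⊇ {$}; new: +{$}
  S: {$}  A: {$}  B: {$,a,b}
[3] done
  S: {$}  A: {$}  B: {$,a,b}

FOLLOW(B) = ["$", "a", "b"]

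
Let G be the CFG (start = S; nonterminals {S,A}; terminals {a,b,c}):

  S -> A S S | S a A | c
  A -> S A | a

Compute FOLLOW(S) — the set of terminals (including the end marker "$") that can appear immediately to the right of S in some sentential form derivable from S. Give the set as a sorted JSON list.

Compute FIRST by fixpoint:
round 1:
  A via A→a: +{a}
  S via S→A S S: +{a}
  S via S→c: +{c}
  FIRST(S)={a,c}  FIRST(A)={a}
round 2:
  A via A→S A: +{c}
  FIRST(S)={a,c}  FIRST(A)={a,c}
round 3: — fixpoint
  FIRST(S)={a,c}  FIRST(A)={a,c}

FOLLOW iteration:
FOLLOW(S) := {$}
pass 1:
  A→S A: FOLLOW(S) ⊇ FIRST(A) = {a,c}; new: +{a,c}
  S→A S S: FOLLOW(A) ⊇ FIRST(S) = {a,c}; new: +{a,c}
  S→S a A: FOLLOW(A) ⊇ FOLLOW(S) ⊇ {$,a,c}; new: +{$}
  FOLLOW(S)={$,a,c}  FOLLOW(A)={$,a,c}
pass 2: done
  FOLLOW(S)={$,a,c}  FOLLOW(A)={$,a,c}

FOLLOW(S) = ["$", "a", "c"]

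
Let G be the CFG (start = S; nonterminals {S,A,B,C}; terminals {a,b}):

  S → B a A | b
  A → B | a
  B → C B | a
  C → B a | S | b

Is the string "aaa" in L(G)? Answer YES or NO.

CNF form of G:
  S -> B X2 | b
  A -> C B | a
  B -> C B | a
  C -> B T0 | B X1 | b
  T0 -> a
  X1 -> T0 A
  X2 -> T0 A

CYK fill:
  T[0,0] 'a' = {A,B,T0}  orig:{A,B}
  T[1,1] 'a' = {A,B,T0}  orig:{A,B}
  T[2,2] 'a' = {A,B,T0}  orig:{A,B}
  T[0,1] 'aa' = {C,X1,X2}  orig:{C}
  T[1,2] 'aa' = {C,X1,X2}  orig:{C}
  T[0,2] 'aaa' = {A,B,C,S}

S ∈ T[0,2] ⇒ YES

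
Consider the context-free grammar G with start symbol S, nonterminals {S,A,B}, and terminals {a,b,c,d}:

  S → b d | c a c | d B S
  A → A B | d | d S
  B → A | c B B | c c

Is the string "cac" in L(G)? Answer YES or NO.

Convert to CNF:
  S -> T0 X6 | T1 X5 | T2 T0
  A -> A B | T0 S | d
  B -> A B | T0 S | T1 T1 | T1 X4 | d
  T0 -> d
  T1 -> c
  T2 -> b
  T3 -> a
  X4 -> B B
  X5 -> T3 T1
  X6 -> B S

CYK fill:
  cell(0,0) c: {T1}  orig:{}
  cell(1,1) a: {T3}  orig:{}
  cell(2,2) c: {T1}  orig:{}
  cell(0,1) ca: ∅
  cell(1,2) ac: {X5}  orig:{}
  cell(0,2) cac: {S}

S ∈ T[0,2] ⇒ YES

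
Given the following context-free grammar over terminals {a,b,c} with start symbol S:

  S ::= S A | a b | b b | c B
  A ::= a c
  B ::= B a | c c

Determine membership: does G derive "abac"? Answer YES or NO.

CNF form of G:
  S -> S A | T0 T2 | T1 B | T2 T2
  A -> T0 T1
  B -> B T0 | T1 T1
  T0 -> a
  T1 -> c
  T2 -> b

Fill CYK table bottom-up:
  [0..0]={T0}  "a"  orig:{}
  [1..1]={T2}  "b"  orig:{}
  [2..2]={T0}  "a"  orig:{}
  [3..3]={T1}  "c"  orig:{}
  [0..1]={S}  "ab"
  [1..2]=∅  "ba"
  [2..3]={A}  "ac"
  [0..2]=∅  "aba"
  [1..3]=∅  "bac"
  [0..3]={S}  "abac"

S ∈ T[0,3] ⇒ YES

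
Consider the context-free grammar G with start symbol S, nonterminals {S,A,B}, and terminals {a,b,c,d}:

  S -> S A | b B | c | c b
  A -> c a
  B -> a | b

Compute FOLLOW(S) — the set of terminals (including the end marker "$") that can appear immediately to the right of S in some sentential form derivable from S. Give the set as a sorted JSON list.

Compute FIRST by fixpoint:
round 1:
  A via A→c a: +{c}
  B via B→a: +{a}
  B via B→b: +{b}
  S via S→b B: +{b}
  S via S→c: +{c}
  S: {b,c}  A: {c}  B: {a,b}
round 2: (no change)
  S: {b,c}  A: {c}  B: {a,b}

FOLLOW sets:
FOLLOW(S) := {$}
round 1:
  S→S A: FOLLOW(S) ⊇ FIRST(A) = {c}; new: +{c}
  S→S A: FOLLOW(A) ⊇ FOLLOW(S) ⊇ {$,c}; new: +{$,c}
  S→b B: FOLLOW(B) ⊇ FOLLOW(S) ⊇ {$,c}; new: +{$,c}
  FOLLOW[S]={$,c}  FOLLOW[A]={$,c}  FOLLOW[B]={$,c}
round 2: — fixpoint
  FOLLOW[S]={$,c}  FOLLOW[A]={$,c}  FOLLOW[B]={$,c}

FOLLOW(S) = ["$", "c"]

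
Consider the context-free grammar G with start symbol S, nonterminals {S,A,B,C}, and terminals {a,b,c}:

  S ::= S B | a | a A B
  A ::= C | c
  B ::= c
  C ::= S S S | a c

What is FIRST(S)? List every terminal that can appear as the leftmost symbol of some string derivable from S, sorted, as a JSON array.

FIRST iteration:
iter 1:
  A via A→c: +{c}
  B via B→c: +{c}
  C via C→a c: +{a}
  S via S→a: +{a}
  FIRST(S)={a}  FIRST(A)={c}  FIRST(B)={c}  FIRST(C)={a}
iter 2:
  A via A→C: +{a}
  FIRST(S)={a}  FIRST(A)={a,c}  FIRST(B)={c}  FIRST(C)={a}
iter 3: (no change)
  FIRST(S)={a}  FIRST(A)={a,c}  FIRST(B)={c}  FIRST(C)={a}

FIRST(S) = ["a"]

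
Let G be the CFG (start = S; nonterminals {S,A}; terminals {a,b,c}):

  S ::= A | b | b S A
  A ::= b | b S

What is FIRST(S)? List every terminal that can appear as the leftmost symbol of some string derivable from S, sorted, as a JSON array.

FIRST sets, iterate to fixpoint:
iter 1:
  A via A→b: +{b}
  S via S→A: +{b}
  FIRST[S]={b}  FIRST[A]={b}
iter 2: (stable)
  FIRST[S]={b}  FIRST[A]={b}

FIRST(S) = ["b"]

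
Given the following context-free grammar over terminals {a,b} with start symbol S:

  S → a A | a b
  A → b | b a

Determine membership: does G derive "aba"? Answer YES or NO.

Convert to CNF:
  S -> T1 A | T1 T0
  A -> T0 T1 | b
  T0 -> b
  T1 -> a

CYK table (by increasing span):
  [0..0]={T1}  "a"  orig:{}
  [1..1]={A,T0}  "b"  orig:{A}
  [2..2]={T1}  "a"  orig:{}
  [0..1]={S}  "ab"
  [1..2]={A}  "ba"
  [0..2]={S}  "aba"

S ∈ T[0,2] ⇒ YES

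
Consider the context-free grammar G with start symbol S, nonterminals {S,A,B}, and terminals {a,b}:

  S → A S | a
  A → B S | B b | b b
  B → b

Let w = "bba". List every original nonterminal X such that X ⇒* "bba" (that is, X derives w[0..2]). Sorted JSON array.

CNF form of G:
  S -> A S | a
  A -> B S | B T0 | T0 T0
  B -> b
  T0 -> b

CYK table (by increasing span) (cells [i..j] with 0 ≤ i ≤ j ≤ 2 only):
  [0..0]={B,T0}  "b"  orig:{B}
  [1..1]={B,T0}  "b"  orig:{B}
  [2..2]={S}  "a"
  [0..1]={A}  "bb"
  [1..2]={A}  "ba"
  [0..2]={S}  "bba"

Original NTs in T[0,2] deriving "bba": ["S"]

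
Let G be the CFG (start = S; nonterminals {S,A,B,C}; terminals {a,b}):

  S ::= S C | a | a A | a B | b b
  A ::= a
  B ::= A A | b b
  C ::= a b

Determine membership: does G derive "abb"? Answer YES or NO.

Convert to CNF:
  S -> S C | T0 T0 | T1 A | T1 B | a
  A -> a
  B -> A A | T0 T0
  C -> T1 T0
  T0 -> b
  T1 -> a

CYK fill:
  [0..0]={A,S,T1}  "a"  orig:{A,S}
  [1..1]={T0}  "b"  orig:{}
  [2..2]={T0}  "b"  orig:{}
  [0..1]={C}  "ab"
  [1..2]={B,S}  "bb"
  [0..2]={S}  "abb"

S ∈ T[0,2] ⇒ YES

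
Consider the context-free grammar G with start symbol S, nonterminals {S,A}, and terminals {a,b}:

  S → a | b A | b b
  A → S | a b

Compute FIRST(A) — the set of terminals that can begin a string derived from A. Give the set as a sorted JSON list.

Compute FIRST by fixpoint:
pass 1:
  A via A→a b: +{a}
  S via S→a: +{a}
  S via S→b A: +{b}
  FIRST[S]={a,b}  FIRST[A]={a}
pass 2:
  A via A→S: +{b}
  FIRST[S]={a,b}  FIRST[A]={a,b}
pass 3: (stable)
  FIRST[S]={a,b}  FIRST[A]={a,b}

FIRST(A) = ["a", "b"]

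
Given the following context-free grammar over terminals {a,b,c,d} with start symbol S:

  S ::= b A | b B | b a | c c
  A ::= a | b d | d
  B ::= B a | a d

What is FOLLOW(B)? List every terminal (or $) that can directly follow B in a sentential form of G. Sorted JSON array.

FIRST sets, iterate to fixpoint:
pass 1:
  A via A→a: +{a}
  A via A→b d: +{b}
  A via A→d: +{d}
  B via B→a d: +{a}
  S via S→b A: +{b}
  S via S→c c: +{c}
  FIRST[S]={b,c}  FIRST[A]={a,b,d}  FIRST[B]={a}
pass 2: (stable)
  FIRST[S]={b,c}  FIRST[A]={a,b,d}  FIRST[B]={a}

Compute FOLLOW by fixpoint:
initialize: $ ∈ FOLLOW(S)
[1]
  B→B a: FOLLOW(B) ⊇ FIRST(a) = {a}; new: +{a}
  S→b A: FOLLOW(A) ⊇ FOLLOW(S) ⊇ {$}; new: +{$}
  S→b B: FOLLOW(B) ⊇ FOLLOW(S) ⊇ {$}; new: +{$}
  FOLLOW(S)={$}  FOLLOW(A)={$}  FOLLOW(B)={$,a}
[2] (stable)
  FOLLOW(S)={$}  FOLLOW(A)={$}  FOLLOW(B)={$,a}

FOLLOW(B) = ["$", "a"]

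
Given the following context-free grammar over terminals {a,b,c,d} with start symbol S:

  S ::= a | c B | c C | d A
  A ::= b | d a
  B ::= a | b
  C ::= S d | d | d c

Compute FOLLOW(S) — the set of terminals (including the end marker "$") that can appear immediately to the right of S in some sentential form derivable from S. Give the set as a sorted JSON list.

FIRST iteration:
pass 1:
  A via A→b: +{b}
  A via A→d a: +{d}
  B via B→a: +{a}
  B via B→b: +{b}
  C via C→d: +{d}
  S via S→a: +{a}
  S via S→c B: +{c}
  S via S→d A: +{d}
  S: {a,c,d}  A: {b,d}  B: {a,b}  C: {d}
pass 2:
  C via C→S d: +{a,c}
  S: {a,c,d}  A: {b,d}  B: {a,b}  C: {a,c,d}
pass 3: — fixpoint
  S: {a,c,d}  A: {b,d}  B: {a,b}  C: {a,c,d}

FOLLOW iteration:
FOLLOW(S) := {$}
round 1:
  C→S d: FOLLOW(S) ⊇ FIRST(d) = {d}; new: +{d}
  S→c B: FOLLOW(B) ⊇ FOLLOW(S) ⊇ {$,d}; new: +{$,d}
  S→c C: FOLLOW(C) ⊇ FOLLOW(S) ⊇ {$,d}; new: +{$,d}
  S→d A: FOLLOW(A) ⊇ FOLLOW(S) ⊇ {$,d}; new: +{$,d}
  FOLLOW[S]={$,d}  FOLLOW[A]={$,d}  FOLLOW[B]={$,d}  FOLLOW[C]={$,d}
round 2: (stable)
  FOLLOW[S]={$,d}  FOLLOW[A]={$,d}  FOLLOW[B]={$,d}  FOLLOW[C]={$,d}

FOLLOW(S) = ["$", "d"]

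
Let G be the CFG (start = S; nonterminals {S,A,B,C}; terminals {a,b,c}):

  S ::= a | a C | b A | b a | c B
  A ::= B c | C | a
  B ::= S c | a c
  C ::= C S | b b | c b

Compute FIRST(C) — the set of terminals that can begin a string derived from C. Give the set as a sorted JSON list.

Compute FIRST by fixpoint:
round 1:
  A via A→a: +{a}
  B via B→a c: +{a}
  C via C→b b: +{b}
  C via C→c b: +{c}
  S via S→a: +{a}
  S via S→b A: +{b}
  S via S→c B: +{c}
  S: {a,b,c}  A: {a}  B: {a}  C: {b,c}
round 2:
  A via A→C: +{b,c}
  B via B→S c: +{b,c}
  S: {a,b,c}  A: {a,b,c}  B: {a,b,c}  C: {b,c}
round 3: done
  S: {a,b,c}  A: {a,b,c}  B: {a,b,c}  C: {b,c}

FIRST(C) = ["b", "c"]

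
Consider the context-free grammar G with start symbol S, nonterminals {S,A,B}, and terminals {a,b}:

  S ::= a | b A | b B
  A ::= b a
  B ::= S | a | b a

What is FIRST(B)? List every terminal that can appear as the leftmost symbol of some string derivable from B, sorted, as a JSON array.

Compute FIRST by fixpoint:
iter 1:
  A via A→b a: +{b}
  B via B→a: +{a}
  B via B→b a: +{b}
  S via S→a: +{a}
  S via S→b A: +{b}
  FIRST(S)={a,b}  FIRST(A)={b}  FIRST(B)={a,b}
iter 2: done
  FIRST(S)={a,b}  FIRST(A)={b}  FIRST(B)={a,b}

FIRST(B) = ["a", "b"]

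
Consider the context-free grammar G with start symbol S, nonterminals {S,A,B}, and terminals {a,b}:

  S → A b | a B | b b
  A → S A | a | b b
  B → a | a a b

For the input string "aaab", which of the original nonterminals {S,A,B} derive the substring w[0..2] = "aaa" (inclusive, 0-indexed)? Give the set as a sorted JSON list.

Convert to CNF:
  S -> A T0 | T0 T0 | T1 B
  A -> S A | T0 T0 | a
  B -> T1 X2 | a
  T0 -> b
  T1 -> a
  X2 -> T1 T0

CYK fill — only the sub-triangle for w[0..2]:
  cell(0,0) a: {A,B,T1}  orig:{A,B}
  cell(1,1) a: {A,B,T1}  orig:{A,B}
  cell(2,2) a: {A,B,T1}  orig:{A,B}
  cell(0,1) aa: {S}
  cell(1,2) aa: {S}
  cell(0,2) aaa: {A}

Original NTs in T[0,2] deriving "aaa": ["A"]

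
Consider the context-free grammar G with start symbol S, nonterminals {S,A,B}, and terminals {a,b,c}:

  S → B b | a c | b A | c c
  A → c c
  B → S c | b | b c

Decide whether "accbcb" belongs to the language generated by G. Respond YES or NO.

CNF form of G:
  S -> B T1 | T0 T0 | T1 A | T2 T0
  A -> T0 T0
  B -> S T0 | T1 T0 | b
  T0 -> c
  T1 -> b
  T2 -> a

Fill CYK table bottom-up:
  T[0,0] 'a' = {T2}  orig:{}
  T[1,1] 'c' = {T0}  orig:{}
  T[2,2] 'c' = {T0}  orig:{}
  T[3,3] 'b' = {B,T1}  orig:{B}
  T[4,4] 'c' = {T0}  orig:{}
  T[5,5] 'b' = {B,T1}  orig:{B}
  T[0,1] 'ac' = {S}
  T[1,2] 'cc' = {A,S}
  T[2,3] 'cb' = ∅
  T[3,4] 'bc' = {B}
  T[4,5] 'cb' = ∅
  T[0,2] 'acc' = {B}
  T[1,3] 'ccb' = ∅
  T[2,4] 'cbc' = ∅
  T[3,5] 'bcb' = {S}
  T[0,3] 'accb' = {S}
  T[1,4] 'ccbc' = ∅
  T[2,5] 'cbcb' = ∅
  T[0,4] 'accbc' = {B}
  T[1,5] 'ccbcb' = ∅
  T[0,5] 'accbcb' = {S}

S ∈ T[0,5] ⇒ YES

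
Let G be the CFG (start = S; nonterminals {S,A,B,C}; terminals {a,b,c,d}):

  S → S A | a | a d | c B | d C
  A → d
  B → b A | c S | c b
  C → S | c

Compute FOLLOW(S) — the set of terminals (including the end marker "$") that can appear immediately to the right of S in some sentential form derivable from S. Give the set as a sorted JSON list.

FIRST sets, iterate to fixpoint:
pass 1:
  A via A→d: +{d}
  B via B→b A: +{b}
  B via B→c S: +{c}
  C via C→c: +{c}
  S via S→a: +{a}
  S via S→c B: +{c}
  S via S→d C: +{d}
  S: {a,c,d}  A: {d}  B: {b,c}  C: {c}
pass 2:
  C via C→S: +{a,d}
  S: {a,c,d}  A: {d}  B: {b,c}  C: {a,c,d}
pass 3: (no change)
  S: {a,c,d}  A: {d}  B: {b,c}  C: {a,c,d}

FOLLOW iteration:
initialize: $ ∈ FOLLOW(S)
round 1:
  S→S A: FOLLOW(S) ⊇ FIRST(A) = {d}; new: +{d}
  S→S A: FOLLOW(A) ⊇ FOLLOW(S) ⊇ {$,d}; new: +{$,d}
  S→c B: FOLLOW(B) ⊇ FOLLOW(S) ⊇ {$,d}; new: +{$,d}
  S→d C: FOLLOW(C) ⊇ FOLLOW(S) ⊇ {$,d}; new: +{$,d}
  FOLLOW(S)={$,d}  FOLLOW(A)={$,d}  FOLLOW(B)={$,d}  FOLLOW(C)={$,d}
round 2: done
  FOLLOW(S)={$,d}  FOLLOW(A)={$,d}  FOLLOW(B)={$,d}  FOLLOW(C)={$,d}

FOLLOW(S) = ["$", "d"]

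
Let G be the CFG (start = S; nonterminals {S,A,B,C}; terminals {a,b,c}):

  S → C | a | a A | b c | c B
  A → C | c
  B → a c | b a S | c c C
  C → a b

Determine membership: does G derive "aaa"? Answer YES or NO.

CNF form of G:
  S -> T0 A | T0 T1 | T1 T2 | T2 B | a
  A -> T0 T1 | c
  B -> T0 T2 | T1 X3 | T2 X4
  C -> T0 T1
  T0 -> a
  T1 -> b
  T2 -> c
  X3 -> T0 S
  X4 -> T2 C

CYK fill:
  [0..0]={S,T0}  "a"  orig:{S}
  [1..1]={S,T0}  "a"  orig:{S}
  [2..2]={S,T0}  "a"  orig:{S}
  [0..1]={X3}  "aa"  orig:{}
  [1..2]={X3}  "aa"  orig:{}
  [0..2]=∅  "aaa"

S ∉ T[0,2] ⇒ NO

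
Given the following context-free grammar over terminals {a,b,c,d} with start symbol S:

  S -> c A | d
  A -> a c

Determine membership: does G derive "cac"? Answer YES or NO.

Convert to CNF:
  S -> T1 A | d
  A -> T0 T1
  T0 -> a
  T1 -> c

CYK fill:
  [0..0]={T1}  "c"  orig:{}
  [1..1]={T0}  "a"  orig:{}
  [2..2]={T1}  "c"  orig:{}
  [0..1]=∅  "ca"
  [1..2]={A}  "ac"
  [0..2]={S}  "cac"

S ∈ T[0,2] ⇒ YES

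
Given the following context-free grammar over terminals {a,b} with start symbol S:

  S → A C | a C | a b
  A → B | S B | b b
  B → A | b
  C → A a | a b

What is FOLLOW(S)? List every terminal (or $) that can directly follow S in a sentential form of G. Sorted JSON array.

FIRST iteration:
[1]
  A via A→b b: +{b}
  B via B→A: +{b}
  C via C→A a: +{b}
  C via C→a b: +{a}
  S via S→A C: +{b}
  S via S→a C: +{a}
  FIRST[S]={a,b}  FIRST[A]={b}  FIRST[B]={b}  FIRST[C]={a,b}
[2]
  A via A→S B: +{a}
  B via B→A: +{a}
  FIRST[S]={a,b}  FIRST[A]={a,b}  FIRST[B]={a,b}  FIRST[C]={a,b}
[3] (no change)
  FIRST[S]={a,b}  FIRST[A]={a,b}  FIRST[B]={a,b}  FIRST[C]={a,b}

FOLLOW sets:
initialize: $ ∈ FOLLOW(S)
[1]
  A→S B: FOLLOW(S) ⊇ FIRST(B) = {a,b}; new: +{a,b}
  C→A a: FOLLOW(A) ⊇ FIRST(a) = {a}; new: +{a}
  S→A C: FOLLOW(A) ⊇ FIRST(C) = {a,b}; new: +{b}
  S→A C: FOLLOW(C) ⊇ FOLLOW(S) ⊇ {$,a,b}; new: +{$,a,b}
  FOLLOW(S)={$,a,b}  FOLLOW(A)={a,b}  FOLLOW(B)={}  FOLLOW(C)={$,a,b}
[2]
  A→B: FOLLOW(B) ⊇ FOLLOW(A) ⊇ {a,b}; new: +{a,b}
  FOLLOW(S)={$,a,b}  FOLLOW(A)={a,b}  FOLLOW(B)={a,b}  FOLLOW(C)={$,a,b}
[3] (no change)
  FOLLOW(S)={$,a,b}  FOLLOW(A)={a,b}  FOLLOW(B)={a,b}  FOLLOW(C)={$,a,b}

FOLLOW(S) = ["$", "a", "b"]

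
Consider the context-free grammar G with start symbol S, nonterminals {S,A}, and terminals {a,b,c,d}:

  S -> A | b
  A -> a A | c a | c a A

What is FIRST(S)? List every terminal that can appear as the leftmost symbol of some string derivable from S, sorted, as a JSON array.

FIRST sets, iterate to fixpoint:
[1]
  A via A→a A: +{a}
  A via A→c a: +{c}
  S via S→A: +{a,c}
  S via S→b: +{b}
  FIRST[S]={a,b,c}  FIRST[A]={a,c}
[2] (no change)
  FIRST[S]={a,b,c}  FIRST[A]={a,c}

FIRST(S) = ["a", "b", "c"]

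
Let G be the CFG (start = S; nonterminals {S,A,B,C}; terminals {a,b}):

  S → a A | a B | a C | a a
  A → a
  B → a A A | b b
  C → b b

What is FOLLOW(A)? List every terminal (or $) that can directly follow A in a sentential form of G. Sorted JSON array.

FIRST iteration:
[1]
  A via A→a: +{a}
  B via B→a A A: +{a}
  B via B→b b: +{b}
  C via C→b b: +{b}
  S via S→a A: +{a}
  S: {a}  A: {a}  B: {a,b}  C: {b}
[2] — fixpoint
  S: {a}  A: {a}  B: {a,b}  C: {b}

Compute FOLLOW by fixpoint:
FOLLOW(S) := {$}
[1]
  B→a A A: FOLLOW(A) ⊇ FIRST(A) = {a}; new: +{a}
  S→a A: FOLLOW(A) ⊇ FOLLOW(S) ⊇ {$}; new: +{$}
  S→a B: FOLLOW(B) ⊇ FOLLOW(S) ⊇ {$}; new: +{$}
  S→a C: FOLLOW(C) ⊇ FOLLOW(S) ⊇ {$}; new: +{$}
  S: {$}  A: {$,a}  B: {$}  C: {$}
[2] (no change)
  S: {$}  A: {$,a}  B: {$}  C: {$}

FOLLOW(A) = ["$", "a"]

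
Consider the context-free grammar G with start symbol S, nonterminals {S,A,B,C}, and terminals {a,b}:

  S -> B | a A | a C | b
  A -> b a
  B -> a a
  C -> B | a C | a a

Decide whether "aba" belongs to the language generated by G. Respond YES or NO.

CNF form of G:
  S -> T1 A | T1 C | T1 T1 | b
  A -> T0 T1
  B -> T1 T1
  C -> T1 C | T1 T1
  T0 -> b
  T1 -> a

CYK table (by increasing span):
  T[0,0] 'a' = {T1}  orig:{}
  T[1,1] 'b' = {S,T0}  orig:{S}
  T[2,2] 'a' = {T1}  orig:{}
  T[0,1] 'ab' = ∅
  T[1,2] 'ba' = {A}
  T[0,2] 'aba' = {S}

S ∈ T[0,2] ⇒ YES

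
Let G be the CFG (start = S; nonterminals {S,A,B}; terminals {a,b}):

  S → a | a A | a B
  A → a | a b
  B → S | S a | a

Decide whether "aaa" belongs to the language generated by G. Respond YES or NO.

CNF form of G:
  S -> T0 A | T0 B | a
  A -> T0 T1 | a
  B -> S T0 | T0 A | T0 B | a
  T0 -> a
  T1 -> b

Fill CYK table bottom-up:
  T[0,0] 'a' = {A,B,S,T0}  orig:{A,B,S}
  T[1,1] 'a' = {A,B,S,T0}  orig:{A,B,S}
  T[2,2] 'a' = {A,B,S,T0}  orig:{A,B,S}
  T[0,1] 'aa' = {B,S}
  T[1,2] 'aa' = {B,S}
  T[0,2] 'aaa' = {B,S}

S ∈ T[0,2] ⇒ YES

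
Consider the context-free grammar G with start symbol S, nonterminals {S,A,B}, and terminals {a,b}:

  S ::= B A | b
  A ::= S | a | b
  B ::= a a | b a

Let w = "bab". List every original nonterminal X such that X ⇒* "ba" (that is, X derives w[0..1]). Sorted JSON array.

Convert to CNF:
  S -> B A | b
  A -> B A | a | b
  B -> T0 T0 | T1 T0
  T0 -> a
  T1 -> b

CYK table (by increasing span) — only the sub-triangle for w[0..1]:
  [0..0]={A,S,T1}  "b"  orig:{A,S}
  [1..1]={A,T0}  "a"  orig:{A}
  [0..1]={B}  "ba"

Original NTs in T[0,1] deriving "ba": ["B"]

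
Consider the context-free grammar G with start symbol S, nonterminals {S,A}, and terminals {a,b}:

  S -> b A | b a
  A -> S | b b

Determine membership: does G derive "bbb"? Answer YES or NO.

CNF form of G:
  S -> T0 A | T0 T1
  A -> T0 A | T0 T0 | T0 T1
  T0 -> b
  T1 -> a

CYK fill:
  cell(0,0) b: {T0}  orig:{}
  cell(1,1) b: {T0}  orig:{}
  cell(2,2) b: {T0}  orig:{}
  cell(0,1) bb: {A}
  cell(1,2) bb: {A}
  cell(0,2) bbb: {A,S}

S ∈ T[0,2] ⇒ YES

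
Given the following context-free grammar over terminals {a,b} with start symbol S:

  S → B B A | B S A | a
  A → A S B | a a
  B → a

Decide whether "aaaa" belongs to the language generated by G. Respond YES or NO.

CNF form of G:
  S -> B X2 | B X3 | a
  A -> A X1 | T0 T0
  B -> a
  T0 -> a
  X1 -> S B
  X2 -> B A
  X3 -> S A

Fill CYK table bottom-up:
  T[0,0] 'a' = {B,S,T0}  orig:{B,S}
  T[1,1] 'a' = {B,S,T0}  orig:{B,S}
  T[2,2] 'a' = {B,S,T0}  orig:{B,S}
  T[3,3] 'a' = {B,S,T0}  orig:{B,S}
  T[0,1] 'aa' = {A,X1}  orig:{A}
  T[1,2] 'aa' = {A,X1}  orig:{A}
  T[2,3] 'aa' = {A,X1}  orig:{A}
  T[0,2] 'aaa' = {X2,X3}  orig:{}
  T[1,3] 'aaa' = {X2,X3}  orig:{}
  T[0,3] 'aaaa' = {A,S}

S ∈ T[0,3] ⇒ YES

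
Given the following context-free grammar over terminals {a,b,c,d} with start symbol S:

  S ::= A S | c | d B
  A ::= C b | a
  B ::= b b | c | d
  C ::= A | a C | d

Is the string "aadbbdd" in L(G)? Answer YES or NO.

Convert to CNF:
  S -> A S | T2 B | c
  A -> C T0 | a
  B -> T0 T0 | c | d
  C -> C T0 | T1 C | a | d
  T0 -> b
  T1 -> a
  T2 -> d

CYK fill:
  [0..0]={A,C,T1}  "a"  orig:{A,C}
  [1..1]={A,C,T1}  "a"  orig:{A,C}
  [2..2]={B,C,T2}  "d"  orig:{B,C}
  [3..3]={T0}  "b"  orig:{}
  [4..4]={T0}  "b"  orig:{}
  [5..5]={B,C,T2}  "d"  orig:{B,C}
  [6..6]={B,C,T2}  "d"  orig:{B,C}
  [0..1]={C}  "aa"
  [1..2]={C}  "ad"
  [2..3]={A,C}  "db"
  [3..4]={B}  "bb"
  [4..5]=∅  "bd"
  [5..6]={S}  "dd"
  [0..2]={C}  "aad"
  [1..3]={A,C}  "adb"
  [2..4]={A,C,S}  "dbb"
  [3..5]=∅  "bbd"
  [4..6]=∅  "bdd"
  [0..3]={A,C}  "aadb"
  [1..4]={A,C,S}  "adbb"
  [2..5]=∅  "dbbd"
  [3..6]=∅  "bbdd"
  [0..4]={A,C,S}  "aadbb"
  [1..5]=∅  "adbbd"
  [2..6]={S}  "dbbdd"
  [0..5]=∅  "aadbbd"
  [1..6]={S}  "adbbdd"
  [0..6]={S}  "aadbbdd"

S ∈ T[0,6] ⇒ YES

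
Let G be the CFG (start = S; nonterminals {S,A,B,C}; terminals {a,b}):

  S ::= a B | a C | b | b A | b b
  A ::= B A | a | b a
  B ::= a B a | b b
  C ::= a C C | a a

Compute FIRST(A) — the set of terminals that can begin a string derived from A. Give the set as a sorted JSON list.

FIRST sets, iterate to fixpoint:
pass 1:
  A via A→a: +{a}
  A via A→b a: +{b}
  B via B→a B a: +{a}
  B via B→b b: +{b}
  C via C→a C C: +{a}
  S via S→a B: +{a}
  S via S→b: +{b}
  FIRST[S]={a,b}  FIRST[A]={a,b}  FIRST[B]={a,b}  FIRST[C]={a}
pass 2: done
  FIRST[S]={a,b}  FIRST[A]={a,b}  FIRST[B]={a,b}  FIRST[C]={a}

FIRST(A) = ["a", "b"]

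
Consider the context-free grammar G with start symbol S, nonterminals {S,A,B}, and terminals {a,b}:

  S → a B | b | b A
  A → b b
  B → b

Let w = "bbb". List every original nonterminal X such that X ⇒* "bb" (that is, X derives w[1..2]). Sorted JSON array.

Convert to CNF:
  S -> T0 A | T1 B | b
  A -> T0 T0
  B -> b
  T0 -> b
  T1 -> a

CYK fill (cells [i..j] with 1 ≤ i ≤ j ≤ 2 only):
  T[1,1] 'b' = {B,S,T0}  orig:{B,S}
  T[2,2] 'b' = {B,S,T0}  orig:{B,S}
  T[1,2] 'bb' = {A}

Original NTs in T[1,2] deriving "bb": ["A"]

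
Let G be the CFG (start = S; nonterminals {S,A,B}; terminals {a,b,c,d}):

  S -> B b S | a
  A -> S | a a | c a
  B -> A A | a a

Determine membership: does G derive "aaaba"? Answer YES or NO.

CNF form of G:
  S -> B X4 | a
  A -> B X3 | T1 T1 | T2 T1 | a
  B -> A A | T1 T1
  T0 -> b
  T1 -> a
  T2 -> c
  X3 -> T0 S
  X4 -> T0 S

CYK fill:
  cell(0,0) a: {A,S,T1}  orig:{A,S}
  cell(1,1) a: {A,S,T1}  orig:{A,S}
  cell(2,2) a: {A,S,T1}  orig:{A,S}
  cell(3,3) b: {T0}  orig:{}
  cell(4,4) a: {A,S,T1}  orig:{A,S}
  cell(0,1) aa: {A,B}
  cell(1,2) aa: {A,B}
  cell(2,3) ab: ∅
  cell(3,4) ba: {X3,X4}  orig:{}
  cell(0,2) aaa: {B}
  cell(1,3) aab: ∅
  cell(2,4) aba: ∅
  cell(0,3) aaab: ∅
  cell(1,4) aaba: {A,S}
  cell(0,4) aaaba: {A,B,S}

S ∈ T[0,4] ⇒ YES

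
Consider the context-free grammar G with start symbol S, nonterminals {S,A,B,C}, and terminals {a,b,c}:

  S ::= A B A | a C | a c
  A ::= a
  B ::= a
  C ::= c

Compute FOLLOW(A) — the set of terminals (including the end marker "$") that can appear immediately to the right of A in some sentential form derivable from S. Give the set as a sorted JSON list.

Compute FIRST by fixpoint:
round 1:
  A via A→a: +{a}
  B via B→a: +{a}
  C via C→c: +{c}
  S via S→A B A: +{a}
  FIRST(S)={a}  FIRST(A)={a}  FIRST(B)={a}  FIRST(C)={c}
round 2: (no change)
  FIRST(S)={a}  FIRST(A)={a}  FIRST(B)={a}  FIRST(C)={c}

FOLLOW iteration:
seed FOLLOW(S) with $
pass 1:
  S→A B A: FOLLOW(A) ⊇ FIRST(B) = {a}; new: +{a}
  S→A B A: FOLLOW(B) ⊇ FIRST(A) = {a}; new: +{a}
  S→A B A: FOLLOW(A) ⊇ FOLLOW(S) ⊇ {$}; new: +{$}
  S→a C: FOLLOW(C) ⊇ FOLLOW(S) ⊇ {$}; new: +{$}
  S: {$}  A: {$,a}  B: {a}  C: {$}
pass 2: done
  S: {$}  A: {$,a}  B: {a}  C: {$}

FOLLOW(A) = ["$", "a"]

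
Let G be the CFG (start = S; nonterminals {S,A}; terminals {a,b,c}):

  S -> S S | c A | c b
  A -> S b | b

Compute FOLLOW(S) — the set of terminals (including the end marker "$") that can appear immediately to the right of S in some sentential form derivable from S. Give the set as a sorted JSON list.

Compute FIRST by fixpoint:
round 1:
  A via A→b: +{b}
  S via S→c A: +{c}
  S: {c}  A: {b}
round 2:
  A via A→S b: +{c}
  S: {c}  A: {b,c}
round 3: — fixpoint
  S: {c}  A: {b,c}

FOLLOW sets:
initialize: $ ∈ FOLLOW(S)
iter 1:
  A→S b: FOLLOW(S) ⊇ FIRST(b) = {b}; new: +{b}
  S→S S: FOLLOW(S) ⊇ FIRST(S) = {c}; new: +{c}
  S→c A: FOLLOW(A) ⊇ FOLLOW(S) ⊇ {$,b,c}; new: +{$,b,c}
  FOLLOW[S]={$,b,c}  FOLLOW[A]={$,b,c}
iter 2: (no change)
  FOLLOW[S]={$,b,c}  FOLLOW[A]={$,b,c}

FOLLOW(S) = ["$", "b", "c"]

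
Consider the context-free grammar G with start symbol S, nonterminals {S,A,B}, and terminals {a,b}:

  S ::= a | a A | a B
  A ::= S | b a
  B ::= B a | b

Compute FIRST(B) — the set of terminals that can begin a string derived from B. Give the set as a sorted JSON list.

FIRST sets, iterate to fixpoint:
[1]
  A via A→b a: +{b}
  B via B→b: +{b}
  S via S→a: +{a}
  FIRST(S)={a}  FIRST(A)={b}  FIRST(B)={b}
[2]
  A via A→S: +{a}
  FIRST(S)={a}  FIRST(A)={a,b}  FIRST(B)={b}
[3] (no change)
  FIRST(S)={a}  FIRST(A)={a,b}  FIRST(B)={b}

FIRST(B) = ["b"]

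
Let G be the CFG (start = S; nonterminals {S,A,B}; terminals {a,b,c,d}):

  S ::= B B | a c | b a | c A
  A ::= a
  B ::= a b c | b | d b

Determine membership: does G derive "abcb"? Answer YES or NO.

CNF form of G:
  S -> B B | T0 T2 | T1 T0 | T2 A
  A -> a
  B -> T0 X4 | T3 T1 | b
  T0 -> a
  T1 -> b
  T2 -> c
  T3 -> d
  X4 -> T1 T2

CYK table (by increasing span):
  cell(0,0) a: {A,T0}  orig:{A}
  cell(1,1) b: {B,T1}  orig:{B}
  cell(2,2) c: {T2}  orig:{}
  cell(3,3) b: {B,T1}  orig:{B}
  cell(0,1) ab: ∅
  cell(1,2) bc: {X4}  orig:{}
  cell(2,3) cb: ∅
  cell(0,2) abc: {B}
  cell(1,3) bcb: ∅
  cell(0,3) abcb: {S}

S ∈ T[0,3] ⇒ YES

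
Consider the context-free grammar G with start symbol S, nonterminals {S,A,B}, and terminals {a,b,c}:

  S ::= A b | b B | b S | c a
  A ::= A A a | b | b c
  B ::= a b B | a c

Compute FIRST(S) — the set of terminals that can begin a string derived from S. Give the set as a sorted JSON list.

FIRST iteration:
iter 1:
  A via A→b: +{b}
  B via B→a b B: +{a}
  S via S→A b: +{b}
  S via S→c a: +{c}
  FIRST[S]={b,c}  FIRST[A]={b}  FIRST[B]={a}
iter 2: — fixpoint
  FIRST[S]={b,c}  FIRST[A]={b}  FIRST[B]={a}

FIRST(S) = ["b", "c"]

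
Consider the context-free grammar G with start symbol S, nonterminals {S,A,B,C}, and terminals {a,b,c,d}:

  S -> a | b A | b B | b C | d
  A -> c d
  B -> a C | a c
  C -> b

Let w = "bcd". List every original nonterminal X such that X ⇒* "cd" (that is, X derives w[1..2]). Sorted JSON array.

CNF form of G:
  S -> T3 A | T3 B | T3 C | a | d
  A -> T0 T1
  B -> T2 C | T2 T0
  C -> b
  T0 -> c
  T1 -> d
  T2 -> a
  T3 -> b

CYK table (by increasing span) (cells [i..j] with 1 ≤ i ≤ j ≤ 2 only):
  [1..1]={T0}  "c"  orig:{}
  [2..2]={S,T1}  "d"  orig:{S}
  [1..2]={A}  "cd"

Original NTs in T[1,2] deriving "cd": ["A"]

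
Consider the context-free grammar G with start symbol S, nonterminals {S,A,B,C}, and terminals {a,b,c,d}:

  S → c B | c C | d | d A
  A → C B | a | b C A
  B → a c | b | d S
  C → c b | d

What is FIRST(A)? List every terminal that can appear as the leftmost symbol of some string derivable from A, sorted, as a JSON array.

FIRST iteration:
round 1:
  A via A→a: +{a}
  A via A→b C A: +{b}
  B via B→a c: +{a}
  B via B→b: +{b}
  B via B→d S: +{d}
  C via C→c b: +{c}
  C via C→d: +{d}
  S via S→c B: +{c}
  S via S→d: +{d}
  FIRST(S)={c,d}  FIRST(A)={a,b}  FIRST(B)={a,b,d}  FIRST(C)={c,d}
round 2:
  A via A→C B: +{c,d}
  FIRST(S)={c,d}  FIRST(A)={a,b,c,d}  FIRST(B)={a,b,d}  FIRST(C)={c,d}
round 3: — fixpoint
  FIRST(S)={c,d}  FIRST(A)={a,b,c,d}  FIRST(B)={a,b,d}  FIRST(C)={c,d}

FIRST(A) = ["a", "b", "c", "d"]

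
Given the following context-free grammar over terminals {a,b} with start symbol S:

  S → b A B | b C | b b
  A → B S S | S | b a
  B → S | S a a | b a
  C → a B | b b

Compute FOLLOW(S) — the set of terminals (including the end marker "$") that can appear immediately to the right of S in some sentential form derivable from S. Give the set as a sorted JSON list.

FIRST sets, iterate to fixpoint:
iter 1:
  A via A→b a: +{b}
  B via B→b a: +{b}
  C via C→a B: +{a}
  C via C→b b: +{b}
  S via S→b A B: +{b}
  FIRST(S)={b}  FIRST(A)={b}  FIRST(B)={b}  FIRST(C)={a,b}
iter 2: — fixpoint
  FIRST(S)={b}  FIRST(A)={b}  FIRST(B)={b}  FIRST(C)={a,b}

Compute FOLLOW by fixpoint:
initialize: $ ∈ FOLLOW(S)
[1]
  A→B S S: FOLLOW(B) ⊇ FIRST(S) = {b}; new: +{b}
  A→B S S: FOLLOW(S) ⊇ FIRST(S) = {b}; new: +{b}
  B→S a a: FOLLOW(S) ⊇ FIRST(a) = {a}; new: +{a}
  S→b A B: FOLLOW(A) ⊇ FIRST(B) = {b}; new: +{b}
  S→b A B: FOLLOW(B) ⊇ FOLLOW(S) ⊇ {$,a,b}; new: +{$,a}
  S→b C: FOLLOW(C) ⊇ FOLLOW(S) ⊇ {$,a,b}; new: +{$,a,b}
  FOLLOW(S)={$,a,b}  FOLLOW(A)={b}  FOLLOW(B)={$,a,b}  FOLLOW(C)={$,a,b}
[2] (stable)
  FOLLOW(S)={$,a,b}  FOLLOW(A)={b}  FOLLOW(B)={$,a,b}  FOLLOW(C)={$,a,b}

FOLLOW(S) = ["$", "a", "b"]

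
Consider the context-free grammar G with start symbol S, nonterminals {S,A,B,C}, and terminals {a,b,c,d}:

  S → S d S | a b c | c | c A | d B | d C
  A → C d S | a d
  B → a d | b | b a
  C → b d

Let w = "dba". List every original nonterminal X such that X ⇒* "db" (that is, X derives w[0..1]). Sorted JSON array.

CNF form of G:
  S -> S X5 | T0 B | T0 C | T1 X6 | T3 A | c
  A -> C X4 | T1 T0
  B -> T1 T0 | T2 T1 | b
  C -> T2 T0
  T0 -> d
  T1 -> a
  T2 -> b
  T3 -> c
  X4 -> T0 S
  X5 -> T0 S
  X6 -> T2 T3

CYK fill, restricted to cells inside w[0..1]:
  cell(0,0) d: {T0}  orig:{}
  cell(1,1) b: {B,T2}  orig:{B}
  cell(0,1) db: {S}

Original NTs in T[0,1] deriving "db": ["S"]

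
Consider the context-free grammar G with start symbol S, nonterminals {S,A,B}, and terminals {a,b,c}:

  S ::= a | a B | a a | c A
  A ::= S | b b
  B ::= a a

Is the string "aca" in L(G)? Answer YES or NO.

CNF form of G:
  S -> T0 B | T0 T0 | T2 A | a
  A -> T0 B | T0 T0 | T1 T1 | T2 A | a
  B -> T0 T0
  T0 -> a
  T1 -> b
  T2 -> c

CYK fill:
  cell(0,0) a: {A,S,T0}  orig:{A,S}
  cell(1,1) c: {T2}  orig:{}
  cell(2,2) a: {A,S,T0}  orig:{A,S}
  cell(0,1) ac: ∅
  cell(1,2) ca: {A,S}
  cell(0,2) aca: ∅

S ∉ T[0,2] ⇒ NO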